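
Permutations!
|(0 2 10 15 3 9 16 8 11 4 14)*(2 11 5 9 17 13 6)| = |(0 11 4 14)(2 10 15 3 17 13 6)(5 9 16 8)| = 28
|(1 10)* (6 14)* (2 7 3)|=|(1 10)(2 7 3)(6 14)|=6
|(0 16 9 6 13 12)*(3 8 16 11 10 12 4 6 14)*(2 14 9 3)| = |(0 11 10 12)(2 14)(3 8 16)(4 6 13)| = 12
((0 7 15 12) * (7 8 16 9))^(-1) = (0 12 15 7 9 16 8)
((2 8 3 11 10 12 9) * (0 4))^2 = ((0 4)(2 8 3 11 10 12 9))^2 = (2 3 10 9 8 11 12)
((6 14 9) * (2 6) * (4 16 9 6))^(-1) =((2 4 16 9)(6 14))^(-1) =(2 9 16 4)(6 14)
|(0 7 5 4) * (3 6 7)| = 6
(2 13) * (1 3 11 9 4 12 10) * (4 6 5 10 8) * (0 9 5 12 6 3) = (0 9 3 11 5 10 1)(2 13)(4 6 12 8) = [9, 0, 13, 11, 6, 10, 12, 7, 4, 3, 1, 5, 8, 2]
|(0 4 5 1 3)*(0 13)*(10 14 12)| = 6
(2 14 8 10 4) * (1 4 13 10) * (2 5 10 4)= [0, 2, 14, 3, 5, 10, 6, 7, 1, 9, 13, 11, 12, 4, 8]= (1 2 14 8)(4 5 10 13)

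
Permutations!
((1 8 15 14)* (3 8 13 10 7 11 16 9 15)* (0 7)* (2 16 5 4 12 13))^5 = ((0 7 11 5 4 12 13 10)(1 2 16 9 15 14)(3 8))^5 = (0 12 11 10 4 7 13 5)(1 14 15 9 16 2)(3 8)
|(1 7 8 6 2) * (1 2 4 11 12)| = 7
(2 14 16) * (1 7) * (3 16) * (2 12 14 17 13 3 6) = (1 7)(2 17 13 3 16 12 14 6) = [0, 7, 17, 16, 4, 5, 2, 1, 8, 9, 10, 11, 14, 3, 6, 15, 12, 13]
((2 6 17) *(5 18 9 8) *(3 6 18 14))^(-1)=(2 17 6 3 14 5 8 9 18)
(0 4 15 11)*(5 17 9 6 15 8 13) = (0 4 8 13 5 17 9 6 15 11) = [4, 1, 2, 3, 8, 17, 15, 7, 13, 6, 10, 0, 12, 5, 14, 11, 16, 9]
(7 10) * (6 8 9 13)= (6 8 9 13)(7 10)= [0, 1, 2, 3, 4, 5, 8, 10, 9, 13, 7, 11, 12, 6]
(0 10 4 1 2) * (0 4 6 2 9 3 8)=(0 10 6 2 4 1 9 3 8)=[10, 9, 4, 8, 1, 5, 2, 7, 0, 3, 6]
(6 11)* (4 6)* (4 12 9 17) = [0, 1, 2, 3, 6, 5, 11, 7, 8, 17, 10, 12, 9, 13, 14, 15, 16, 4] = (4 6 11 12 9 17)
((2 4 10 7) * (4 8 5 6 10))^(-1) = (2 7 10 6 5 8)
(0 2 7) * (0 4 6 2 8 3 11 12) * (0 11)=[8, 1, 7, 0, 6, 5, 2, 4, 3, 9, 10, 12, 11]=(0 8 3)(2 7 4 6)(11 12)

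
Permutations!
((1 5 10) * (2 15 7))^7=(1 5 10)(2 15 7)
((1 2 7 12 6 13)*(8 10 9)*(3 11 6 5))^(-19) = (1 13 6 11 3 5 12 7 2)(8 9 10)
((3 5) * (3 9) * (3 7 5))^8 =((5 9 7))^8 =(5 7 9)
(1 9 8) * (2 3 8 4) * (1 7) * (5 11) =(1 9 4 2 3 8 7)(5 11) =[0, 9, 3, 8, 2, 11, 6, 1, 7, 4, 10, 5]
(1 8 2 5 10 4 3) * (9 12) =(1 8 2 5 10 4 3)(9 12) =[0, 8, 5, 1, 3, 10, 6, 7, 2, 12, 4, 11, 9]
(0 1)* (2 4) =(0 1)(2 4) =[1, 0, 4, 3, 2]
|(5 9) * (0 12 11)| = 6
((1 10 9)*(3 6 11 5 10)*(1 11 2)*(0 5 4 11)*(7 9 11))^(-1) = ((0 5 10 11 4 7 9)(1 3 6 2))^(-1) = (0 9 7 4 11 10 5)(1 2 6 3)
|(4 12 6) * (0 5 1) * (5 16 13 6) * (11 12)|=|(0 16 13 6 4 11 12 5 1)|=9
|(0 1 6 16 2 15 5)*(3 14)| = 14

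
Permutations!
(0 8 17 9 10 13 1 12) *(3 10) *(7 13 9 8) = (0 7 13 1 12)(3 10 9)(8 17) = [7, 12, 2, 10, 4, 5, 6, 13, 17, 3, 9, 11, 0, 1, 14, 15, 16, 8]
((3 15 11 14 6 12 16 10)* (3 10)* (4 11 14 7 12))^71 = ((3 15 14 6 4 11 7 12 16))^71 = (3 16 12 7 11 4 6 14 15)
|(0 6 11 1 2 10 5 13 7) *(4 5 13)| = 8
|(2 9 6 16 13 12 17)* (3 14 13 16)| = |(2 9 6 3 14 13 12 17)| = 8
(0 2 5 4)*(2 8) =(0 8 2 5 4) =[8, 1, 5, 3, 0, 4, 6, 7, 2]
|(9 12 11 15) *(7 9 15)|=4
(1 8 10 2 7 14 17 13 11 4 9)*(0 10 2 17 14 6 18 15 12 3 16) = (0 10 17 13 11 4 9 1 8 2 7 6 18 15 12 3 16) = [10, 8, 7, 16, 9, 5, 18, 6, 2, 1, 17, 4, 3, 11, 14, 12, 0, 13, 15]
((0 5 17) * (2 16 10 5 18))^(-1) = ((0 18 2 16 10 5 17))^(-1) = (0 17 5 10 16 2 18)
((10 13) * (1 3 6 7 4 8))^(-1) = ((1 3 6 7 4 8)(10 13))^(-1) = (1 8 4 7 6 3)(10 13)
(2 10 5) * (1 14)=(1 14)(2 10 5)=[0, 14, 10, 3, 4, 2, 6, 7, 8, 9, 5, 11, 12, 13, 1]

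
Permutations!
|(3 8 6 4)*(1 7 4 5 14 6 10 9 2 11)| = 9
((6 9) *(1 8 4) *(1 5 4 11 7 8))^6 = (11) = ((4 5)(6 9)(7 8 11))^6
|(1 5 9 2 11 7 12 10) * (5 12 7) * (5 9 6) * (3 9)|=|(1 12 10)(2 11 3 9)(5 6)|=12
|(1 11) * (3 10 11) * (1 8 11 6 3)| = |(3 10 6)(8 11)| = 6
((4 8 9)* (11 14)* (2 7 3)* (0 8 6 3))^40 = (14)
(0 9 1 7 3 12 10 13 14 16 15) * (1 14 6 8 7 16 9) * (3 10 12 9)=(0 1 16 15)(3 9 14)(6 8 7 10 13)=[1, 16, 2, 9, 4, 5, 8, 10, 7, 14, 13, 11, 12, 6, 3, 0, 15]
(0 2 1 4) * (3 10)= (0 2 1 4)(3 10)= [2, 4, 1, 10, 0, 5, 6, 7, 8, 9, 3]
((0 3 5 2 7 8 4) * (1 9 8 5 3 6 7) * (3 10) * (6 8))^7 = (0 8 4)(1 9 6 7 5 2)(3 10)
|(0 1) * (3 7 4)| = 6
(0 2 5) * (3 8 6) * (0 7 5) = (0 2)(3 8 6)(5 7) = [2, 1, 0, 8, 4, 7, 3, 5, 6]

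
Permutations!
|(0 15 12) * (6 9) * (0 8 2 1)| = 6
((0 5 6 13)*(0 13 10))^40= (13)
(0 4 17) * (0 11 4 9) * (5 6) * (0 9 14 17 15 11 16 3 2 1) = [14, 0, 1, 2, 15, 6, 5, 7, 8, 9, 10, 4, 12, 13, 17, 11, 3, 16] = (0 14 17 16 3 2 1)(4 15 11)(5 6)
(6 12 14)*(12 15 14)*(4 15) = (4 15 14 6) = [0, 1, 2, 3, 15, 5, 4, 7, 8, 9, 10, 11, 12, 13, 6, 14]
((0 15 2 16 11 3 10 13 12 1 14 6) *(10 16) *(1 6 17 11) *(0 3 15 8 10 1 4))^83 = (0 10 12 3 4 8 13 6 16)(1 2 15 11 17 14)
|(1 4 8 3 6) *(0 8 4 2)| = 6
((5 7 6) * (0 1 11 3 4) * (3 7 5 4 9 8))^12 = ((0 1 11 7 6 4)(3 9 8))^12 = (11)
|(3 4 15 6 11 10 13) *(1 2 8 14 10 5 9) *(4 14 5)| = 20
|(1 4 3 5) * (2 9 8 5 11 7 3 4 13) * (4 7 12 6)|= 6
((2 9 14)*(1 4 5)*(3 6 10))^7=(1 4 5)(2 9 14)(3 6 10)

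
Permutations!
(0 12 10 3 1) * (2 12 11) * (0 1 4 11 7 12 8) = (0 7 12 10 3 4 11 2 8) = [7, 1, 8, 4, 11, 5, 6, 12, 0, 9, 3, 2, 10]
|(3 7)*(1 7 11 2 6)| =6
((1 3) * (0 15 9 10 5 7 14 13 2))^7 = (0 13 7 10 15 2 14 5 9)(1 3)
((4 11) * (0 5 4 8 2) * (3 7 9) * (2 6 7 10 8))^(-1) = (0 2 11 4 5)(3 9 7 6 8 10)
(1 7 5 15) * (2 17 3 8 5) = [0, 7, 17, 8, 4, 15, 6, 2, 5, 9, 10, 11, 12, 13, 14, 1, 16, 3] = (1 7 2 17 3 8 5 15)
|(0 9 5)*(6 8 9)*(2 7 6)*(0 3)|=|(0 2 7 6 8 9 5 3)|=8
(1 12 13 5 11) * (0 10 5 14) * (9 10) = (0 9 10 5 11 1 12 13 14) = [9, 12, 2, 3, 4, 11, 6, 7, 8, 10, 5, 1, 13, 14, 0]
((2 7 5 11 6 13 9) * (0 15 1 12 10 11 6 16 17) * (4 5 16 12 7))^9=(0 7)(1 17)(2 6)(4 13)(5 9)(15 16)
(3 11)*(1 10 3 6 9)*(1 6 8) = [0, 10, 2, 11, 4, 5, 9, 7, 1, 6, 3, 8] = (1 10 3 11 8)(6 9)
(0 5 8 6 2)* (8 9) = (0 5 9 8 6 2) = [5, 1, 0, 3, 4, 9, 2, 7, 6, 8]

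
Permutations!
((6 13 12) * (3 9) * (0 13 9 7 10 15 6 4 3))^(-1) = (0 9 6 15 10 7 3 4 12 13)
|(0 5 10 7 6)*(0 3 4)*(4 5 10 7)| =|(0 10 4)(3 5 7 6)| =12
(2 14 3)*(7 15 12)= (2 14 3)(7 15 12)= [0, 1, 14, 2, 4, 5, 6, 15, 8, 9, 10, 11, 7, 13, 3, 12]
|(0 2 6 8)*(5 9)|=4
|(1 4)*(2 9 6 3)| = 4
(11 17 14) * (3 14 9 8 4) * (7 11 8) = [0, 1, 2, 14, 3, 5, 6, 11, 4, 7, 10, 17, 12, 13, 8, 15, 16, 9] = (3 14 8 4)(7 11 17 9)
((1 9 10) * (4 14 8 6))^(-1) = ((1 9 10)(4 14 8 6))^(-1) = (1 10 9)(4 6 8 14)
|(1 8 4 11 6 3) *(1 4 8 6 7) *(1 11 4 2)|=4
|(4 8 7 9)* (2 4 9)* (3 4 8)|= |(9)(2 8 7)(3 4)|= 6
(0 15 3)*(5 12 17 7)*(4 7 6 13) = (0 15 3)(4 7 5 12 17 6 13) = [15, 1, 2, 0, 7, 12, 13, 5, 8, 9, 10, 11, 17, 4, 14, 3, 16, 6]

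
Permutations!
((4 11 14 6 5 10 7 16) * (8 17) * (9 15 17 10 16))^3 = (4 6)(5 11)(7 17)(8 9)(10 15)(14 16)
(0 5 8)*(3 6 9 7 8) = (0 5 3 6 9 7 8) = [5, 1, 2, 6, 4, 3, 9, 8, 0, 7]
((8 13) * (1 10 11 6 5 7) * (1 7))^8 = ((1 10 11 6 5)(8 13))^8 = (13)(1 6 10 5 11)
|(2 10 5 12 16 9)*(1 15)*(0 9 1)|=9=|(0 9 2 10 5 12 16 1 15)|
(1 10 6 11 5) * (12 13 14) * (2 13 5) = (1 10 6 11 2 13 14 12 5) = [0, 10, 13, 3, 4, 1, 11, 7, 8, 9, 6, 2, 5, 14, 12]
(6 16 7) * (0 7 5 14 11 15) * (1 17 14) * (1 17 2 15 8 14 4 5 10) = (0 7 6 16 10 1 2 15)(4 5 17)(8 14 11) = [7, 2, 15, 3, 5, 17, 16, 6, 14, 9, 1, 8, 12, 13, 11, 0, 10, 4]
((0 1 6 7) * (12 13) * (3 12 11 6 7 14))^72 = (14)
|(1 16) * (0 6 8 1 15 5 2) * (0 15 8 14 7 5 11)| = 24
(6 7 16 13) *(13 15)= (6 7 16 15 13)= [0, 1, 2, 3, 4, 5, 7, 16, 8, 9, 10, 11, 12, 6, 14, 13, 15]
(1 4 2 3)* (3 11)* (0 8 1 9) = (0 8 1 4 2 11 3 9) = [8, 4, 11, 9, 2, 5, 6, 7, 1, 0, 10, 3]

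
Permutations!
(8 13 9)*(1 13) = (1 13 9 8) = [0, 13, 2, 3, 4, 5, 6, 7, 1, 8, 10, 11, 12, 9]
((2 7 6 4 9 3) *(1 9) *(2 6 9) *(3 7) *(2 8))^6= (9)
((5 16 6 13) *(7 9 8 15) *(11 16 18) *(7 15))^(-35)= (5 18 11 16 6 13)(7 9 8)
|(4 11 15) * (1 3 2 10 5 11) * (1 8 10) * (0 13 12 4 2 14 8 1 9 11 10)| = 8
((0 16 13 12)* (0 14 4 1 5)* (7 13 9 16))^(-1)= ((0 7 13 12 14 4 1 5)(9 16))^(-1)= (0 5 1 4 14 12 13 7)(9 16)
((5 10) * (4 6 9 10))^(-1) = (4 5 10 9 6)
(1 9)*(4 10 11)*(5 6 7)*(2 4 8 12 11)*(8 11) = (1 9)(2 4 10)(5 6 7)(8 12) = [0, 9, 4, 3, 10, 6, 7, 5, 12, 1, 2, 11, 8]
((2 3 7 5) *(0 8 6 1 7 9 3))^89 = ((0 8 6 1 7 5 2)(3 9))^89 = (0 5 1 8 2 7 6)(3 9)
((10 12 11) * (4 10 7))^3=(4 11 10 7 12)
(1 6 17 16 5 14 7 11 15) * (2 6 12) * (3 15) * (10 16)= (1 12 2 6 17 10 16 5 14 7 11 3 15)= [0, 12, 6, 15, 4, 14, 17, 11, 8, 9, 16, 3, 2, 13, 7, 1, 5, 10]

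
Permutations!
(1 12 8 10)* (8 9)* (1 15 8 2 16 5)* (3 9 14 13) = [0, 12, 16, 9, 4, 1, 6, 7, 10, 2, 15, 11, 14, 3, 13, 8, 5] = (1 12 14 13 3 9 2 16 5)(8 10 15)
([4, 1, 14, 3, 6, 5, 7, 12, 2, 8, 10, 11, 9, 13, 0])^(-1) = (0 14 2 8 9 12 7 6 4)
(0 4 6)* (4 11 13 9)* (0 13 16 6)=(0 11 16 6 13 9 4)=[11, 1, 2, 3, 0, 5, 13, 7, 8, 4, 10, 16, 12, 9, 14, 15, 6]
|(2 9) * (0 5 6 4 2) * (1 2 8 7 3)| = |(0 5 6 4 8 7 3 1 2 9)| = 10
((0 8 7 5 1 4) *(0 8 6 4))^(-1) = (0 1 5 7 8 4 6) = ((0 6 4 8 7 5 1))^(-1)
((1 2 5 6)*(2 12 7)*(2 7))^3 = (1 5 12 6 2)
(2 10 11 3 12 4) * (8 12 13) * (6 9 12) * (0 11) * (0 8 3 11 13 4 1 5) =(0 13 3 4 2 10 8 6 9 12 1 5) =[13, 5, 10, 4, 2, 0, 9, 7, 6, 12, 8, 11, 1, 3]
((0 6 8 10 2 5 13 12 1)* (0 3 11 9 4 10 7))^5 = (0 6 8 7)(1 10)(2 3)(4 12)(5 11)(9 13)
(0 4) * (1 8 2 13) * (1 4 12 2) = [12, 8, 13, 3, 0, 5, 6, 7, 1, 9, 10, 11, 2, 4] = (0 12 2 13 4)(1 8)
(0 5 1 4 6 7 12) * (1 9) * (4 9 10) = (0 5 10 4 6 7 12)(1 9) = [5, 9, 2, 3, 6, 10, 7, 12, 8, 1, 4, 11, 0]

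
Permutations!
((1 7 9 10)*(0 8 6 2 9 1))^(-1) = (0 10 9 2 6 8)(1 7)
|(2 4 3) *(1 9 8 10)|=12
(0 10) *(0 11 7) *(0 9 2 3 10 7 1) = [7, 0, 3, 10, 4, 5, 6, 9, 8, 2, 11, 1] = (0 7 9 2 3 10 11 1)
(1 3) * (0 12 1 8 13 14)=(0 12 1 3 8 13 14)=[12, 3, 2, 8, 4, 5, 6, 7, 13, 9, 10, 11, 1, 14, 0]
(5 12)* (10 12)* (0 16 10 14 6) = (0 16 10 12 5 14 6) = [16, 1, 2, 3, 4, 14, 0, 7, 8, 9, 12, 11, 5, 13, 6, 15, 10]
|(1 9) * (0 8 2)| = 6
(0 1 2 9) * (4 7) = (0 1 2 9)(4 7) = [1, 2, 9, 3, 7, 5, 6, 4, 8, 0]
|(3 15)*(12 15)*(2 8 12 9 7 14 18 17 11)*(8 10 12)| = |(2 10 12 15 3 9 7 14 18 17 11)| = 11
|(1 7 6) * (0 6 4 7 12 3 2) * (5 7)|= 6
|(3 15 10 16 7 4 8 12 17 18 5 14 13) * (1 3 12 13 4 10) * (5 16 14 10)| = 33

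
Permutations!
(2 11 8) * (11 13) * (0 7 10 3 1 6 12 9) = (0 7 10 3 1 6 12 9)(2 13 11 8) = [7, 6, 13, 1, 4, 5, 12, 10, 2, 0, 3, 8, 9, 11]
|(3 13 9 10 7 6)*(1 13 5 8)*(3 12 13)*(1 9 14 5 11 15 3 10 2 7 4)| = 9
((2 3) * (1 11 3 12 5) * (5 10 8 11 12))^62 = (1 2 11 10)(3 8 12 5)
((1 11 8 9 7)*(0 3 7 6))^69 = (0 8 7 6 11 3 9 1)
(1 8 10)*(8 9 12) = (1 9 12 8 10) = [0, 9, 2, 3, 4, 5, 6, 7, 10, 12, 1, 11, 8]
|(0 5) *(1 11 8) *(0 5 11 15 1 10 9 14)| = 6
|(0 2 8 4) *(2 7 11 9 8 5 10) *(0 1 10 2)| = |(0 7 11 9 8 4 1 10)(2 5)| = 8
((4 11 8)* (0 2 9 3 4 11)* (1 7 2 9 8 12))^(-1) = (0 4 3 9)(1 12 11 8 2 7)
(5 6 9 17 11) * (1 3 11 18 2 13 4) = (1 3 11 5 6 9 17 18 2 13 4) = [0, 3, 13, 11, 1, 6, 9, 7, 8, 17, 10, 5, 12, 4, 14, 15, 16, 18, 2]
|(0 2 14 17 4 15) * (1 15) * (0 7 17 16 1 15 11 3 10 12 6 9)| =44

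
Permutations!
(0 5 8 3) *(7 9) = (0 5 8 3)(7 9) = [5, 1, 2, 0, 4, 8, 6, 9, 3, 7]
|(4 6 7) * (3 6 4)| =3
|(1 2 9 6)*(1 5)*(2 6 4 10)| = |(1 6 5)(2 9 4 10)| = 12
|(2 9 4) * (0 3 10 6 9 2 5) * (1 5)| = 8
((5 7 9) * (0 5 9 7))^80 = (9)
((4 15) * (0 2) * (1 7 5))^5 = (0 2)(1 5 7)(4 15) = ((0 2)(1 7 5)(4 15))^5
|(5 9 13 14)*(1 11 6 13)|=7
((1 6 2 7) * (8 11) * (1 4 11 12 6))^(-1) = ((2 7 4 11 8 12 6))^(-1) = (2 6 12 8 11 4 7)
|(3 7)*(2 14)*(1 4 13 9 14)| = |(1 4 13 9 14 2)(3 7)| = 6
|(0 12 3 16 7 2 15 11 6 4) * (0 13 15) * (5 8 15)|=|(0 12 3 16 7 2)(4 13 5 8 15 11 6)|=42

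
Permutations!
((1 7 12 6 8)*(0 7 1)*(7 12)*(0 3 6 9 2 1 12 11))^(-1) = (0 11)(1 2 9 12)(3 8 6)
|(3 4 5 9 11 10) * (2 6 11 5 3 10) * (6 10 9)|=6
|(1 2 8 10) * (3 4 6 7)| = |(1 2 8 10)(3 4 6 7)| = 4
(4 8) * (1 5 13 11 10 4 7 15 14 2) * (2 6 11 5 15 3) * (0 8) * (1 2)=(0 8 7 3 1 15 14 6 11 10 4)(5 13)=[8, 15, 2, 1, 0, 13, 11, 3, 7, 9, 4, 10, 12, 5, 6, 14]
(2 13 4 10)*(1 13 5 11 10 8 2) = (1 13 4 8 2 5 11 10) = [0, 13, 5, 3, 8, 11, 6, 7, 2, 9, 1, 10, 12, 4]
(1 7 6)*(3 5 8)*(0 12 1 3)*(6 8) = (0 12 1 7 8)(3 5 6) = [12, 7, 2, 5, 4, 6, 3, 8, 0, 9, 10, 11, 1]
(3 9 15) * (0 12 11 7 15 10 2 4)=(0 12 11 7 15 3 9 10 2 4)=[12, 1, 4, 9, 0, 5, 6, 15, 8, 10, 2, 7, 11, 13, 14, 3]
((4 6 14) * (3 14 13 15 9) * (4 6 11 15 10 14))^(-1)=(3 9 15 11 4)(6 14 10 13)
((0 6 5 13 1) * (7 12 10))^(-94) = (0 6 5 13 1)(7 10 12) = ((0 6 5 13 1)(7 12 10))^(-94)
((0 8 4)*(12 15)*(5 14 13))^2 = (15)(0 4 8)(5 13 14) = ((0 8 4)(5 14 13)(12 15))^2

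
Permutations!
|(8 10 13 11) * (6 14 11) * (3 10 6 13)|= 4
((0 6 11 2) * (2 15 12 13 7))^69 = (0 13 11 2 12 6 7 15)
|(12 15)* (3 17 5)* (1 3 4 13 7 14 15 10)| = |(1 3 17 5 4 13 7 14 15 12 10)| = 11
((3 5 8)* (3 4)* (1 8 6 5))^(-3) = (1 8 4 3)(5 6)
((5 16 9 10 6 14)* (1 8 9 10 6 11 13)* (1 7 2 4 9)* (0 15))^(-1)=(0 15)(1 8)(2 7 13 11 10 16 5 14 6 9 4)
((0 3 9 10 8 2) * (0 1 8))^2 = ((0 3 9 10)(1 8 2))^2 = (0 9)(1 2 8)(3 10)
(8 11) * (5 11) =(5 11 8) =[0, 1, 2, 3, 4, 11, 6, 7, 5, 9, 10, 8]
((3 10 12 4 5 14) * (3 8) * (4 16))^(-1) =(3 8 14 5 4 16 12 10)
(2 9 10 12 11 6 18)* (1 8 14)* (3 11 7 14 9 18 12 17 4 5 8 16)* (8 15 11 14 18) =(1 16 3 14)(2 8 9 10 17 4 5 15 11 6 12 7 18) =[0, 16, 8, 14, 5, 15, 12, 18, 9, 10, 17, 6, 7, 13, 1, 11, 3, 4, 2]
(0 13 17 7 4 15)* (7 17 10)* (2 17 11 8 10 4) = (0 13 4 15)(2 17 11 8 10 7) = [13, 1, 17, 3, 15, 5, 6, 2, 10, 9, 7, 8, 12, 4, 14, 0, 16, 11]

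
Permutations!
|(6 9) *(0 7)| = 2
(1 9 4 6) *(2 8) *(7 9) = [0, 7, 8, 3, 6, 5, 1, 9, 2, 4] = (1 7 9 4 6)(2 8)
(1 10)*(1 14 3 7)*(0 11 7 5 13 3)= (0 11 7 1 10 14)(3 5 13)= [11, 10, 2, 5, 4, 13, 6, 1, 8, 9, 14, 7, 12, 3, 0]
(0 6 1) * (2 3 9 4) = (0 6 1)(2 3 9 4) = [6, 0, 3, 9, 2, 5, 1, 7, 8, 4]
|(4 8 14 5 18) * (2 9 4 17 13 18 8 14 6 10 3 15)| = 30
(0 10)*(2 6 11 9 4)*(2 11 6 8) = (0 10)(2 8)(4 11 9) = [10, 1, 8, 3, 11, 5, 6, 7, 2, 4, 0, 9]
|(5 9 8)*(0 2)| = 6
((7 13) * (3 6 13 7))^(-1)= ((3 6 13))^(-1)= (3 13 6)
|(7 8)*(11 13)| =2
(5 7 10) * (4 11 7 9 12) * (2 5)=(2 5 9 12 4 11 7 10)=[0, 1, 5, 3, 11, 9, 6, 10, 8, 12, 2, 7, 4]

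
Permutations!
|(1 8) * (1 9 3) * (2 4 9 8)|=5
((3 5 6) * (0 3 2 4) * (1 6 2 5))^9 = (0 1 5 4 3 6 2)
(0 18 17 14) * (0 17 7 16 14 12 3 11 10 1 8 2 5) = (0 18 7 16 14 17 12 3 11 10 1 8 2 5) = [18, 8, 5, 11, 4, 0, 6, 16, 2, 9, 1, 10, 3, 13, 17, 15, 14, 12, 7]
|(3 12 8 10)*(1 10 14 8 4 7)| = |(1 10 3 12 4 7)(8 14)| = 6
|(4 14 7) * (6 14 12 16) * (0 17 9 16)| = |(0 17 9 16 6 14 7 4 12)| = 9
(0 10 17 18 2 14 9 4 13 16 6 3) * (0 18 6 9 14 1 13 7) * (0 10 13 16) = (0 13)(1 16 9 4 7 10 17 6 3 18 2) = [13, 16, 1, 18, 7, 5, 3, 10, 8, 4, 17, 11, 12, 0, 14, 15, 9, 6, 2]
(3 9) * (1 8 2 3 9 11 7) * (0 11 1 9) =(0 11 7 9)(1 8 2 3) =[11, 8, 3, 1, 4, 5, 6, 9, 2, 0, 10, 7]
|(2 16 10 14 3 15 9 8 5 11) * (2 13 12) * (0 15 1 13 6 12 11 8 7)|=|(0 15 9 7)(1 13 11 6 12 2 16 10 14 3)(5 8)|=20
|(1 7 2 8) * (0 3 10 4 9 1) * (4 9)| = 8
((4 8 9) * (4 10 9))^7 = ((4 8)(9 10))^7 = (4 8)(9 10)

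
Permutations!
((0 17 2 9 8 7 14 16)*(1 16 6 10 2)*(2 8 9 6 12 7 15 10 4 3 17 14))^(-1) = (0 16 1 17 3 4 6 2 7 12 14)(8 10 15)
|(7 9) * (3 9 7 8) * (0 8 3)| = |(0 8)(3 9)| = 2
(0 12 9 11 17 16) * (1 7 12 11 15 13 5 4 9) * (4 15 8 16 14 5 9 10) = (0 11 17 14 5 15 13 9 8 16)(1 7 12)(4 10) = [11, 7, 2, 3, 10, 15, 6, 12, 16, 8, 4, 17, 1, 9, 5, 13, 0, 14]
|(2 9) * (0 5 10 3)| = 4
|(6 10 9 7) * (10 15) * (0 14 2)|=|(0 14 2)(6 15 10 9 7)|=15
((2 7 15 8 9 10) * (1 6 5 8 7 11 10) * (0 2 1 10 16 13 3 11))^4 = ((0 2)(1 6 5 8 9 10)(3 11 16 13)(7 15))^4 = (16)(1 9 5)(6 10 8)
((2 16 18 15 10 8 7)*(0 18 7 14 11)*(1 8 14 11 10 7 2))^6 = ((0 18 15 7 1 8 11)(2 16)(10 14))^6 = (0 11 8 1 7 15 18)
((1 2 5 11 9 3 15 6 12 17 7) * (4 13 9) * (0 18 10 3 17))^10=((0 18 10 3 15 6 12)(1 2 5 11 4 13 9 17 7))^10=(0 3 12 10 6 18 15)(1 2 5 11 4 13 9 17 7)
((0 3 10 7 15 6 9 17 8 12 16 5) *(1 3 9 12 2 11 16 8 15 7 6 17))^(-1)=(0 5 16 11 2 8 12 6 10 3 1 9)(15 17)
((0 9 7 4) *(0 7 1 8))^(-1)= ((0 9 1 8)(4 7))^(-1)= (0 8 1 9)(4 7)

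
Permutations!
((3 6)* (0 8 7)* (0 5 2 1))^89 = ((0 8 7 5 2 1)(3 6))^89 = (0 1 2 5 7 8)(3 6)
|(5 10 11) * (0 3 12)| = |(0 3 12)(5 10 11)| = 3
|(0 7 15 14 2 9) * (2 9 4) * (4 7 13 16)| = 9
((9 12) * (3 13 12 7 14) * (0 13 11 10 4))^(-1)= ((0 13 12 9 7 14 3 11 10 4))^(-1)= (0 4 10 11 3 14 7 9 12 13)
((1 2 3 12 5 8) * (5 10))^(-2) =((1 2 3 12 10 5 8))^(-2) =(1 5 12 2 8 10 3)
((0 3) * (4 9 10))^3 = (10)(0 3)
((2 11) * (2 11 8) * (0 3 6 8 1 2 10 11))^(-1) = (0 11 10 8 6 3)(1 2)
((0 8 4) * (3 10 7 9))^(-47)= ((0 8 4)(3 10 7 9))^(-47)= (0 8 4)(3 10 7 9)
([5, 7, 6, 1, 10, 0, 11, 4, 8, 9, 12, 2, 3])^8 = (1 4 12)(2 11 6)(3 7 10)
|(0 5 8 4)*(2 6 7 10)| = 4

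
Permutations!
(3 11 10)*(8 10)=(3 11 8 10)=[0, 1, 2, 11, 4, 5, 6, 7, 10, 9, 3, 8]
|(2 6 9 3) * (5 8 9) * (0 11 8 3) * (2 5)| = 4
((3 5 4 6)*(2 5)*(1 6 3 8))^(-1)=((1 6 8)(2 5 4 3))^(-1)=(1 8 6)(2 3 4 5)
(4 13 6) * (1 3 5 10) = (1 3 5 10)(4 13 6) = [0, 3, 2, 5, 13, 10, 4, 7, 8, 9, 1, 11, 12, 6]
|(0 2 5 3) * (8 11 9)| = 12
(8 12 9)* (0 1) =[1, 0, 2, 3, 4, 5, 6, 7, 12, 8, 10, 11, 9] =(0 1)(8 12 9)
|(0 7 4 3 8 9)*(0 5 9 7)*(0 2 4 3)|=6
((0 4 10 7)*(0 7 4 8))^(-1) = ((0 8)(4 10))^(-1) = (0 8)(4 10)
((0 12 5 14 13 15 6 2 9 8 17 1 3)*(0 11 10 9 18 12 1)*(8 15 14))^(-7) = (0 6)(1 2)(3 18)(5 10)(8 9)(11 12)(13 14)(15 17)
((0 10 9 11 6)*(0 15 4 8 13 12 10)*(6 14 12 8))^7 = (4 6 15)(8 13)(9 14 10 11 12)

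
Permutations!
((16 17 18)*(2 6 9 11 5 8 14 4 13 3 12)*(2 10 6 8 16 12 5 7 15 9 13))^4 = (3 18 13 17 6 16 10 5 12)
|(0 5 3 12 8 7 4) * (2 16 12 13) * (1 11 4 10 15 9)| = 15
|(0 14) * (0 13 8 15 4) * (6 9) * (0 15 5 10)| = |(0 14 13 8 5 10)(4 15)(6 9)| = 6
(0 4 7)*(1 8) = (0 4 7)(1 8) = [4, 8, 2, 3, 7, 5, 6, 0, 1]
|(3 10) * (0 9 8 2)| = 4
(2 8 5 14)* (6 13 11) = (2 8 5 14)(6 13 11) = [0, 1, 8, 3, 4, 14, 13, 7, 5, 9, 10, 6, 12, 11, 2]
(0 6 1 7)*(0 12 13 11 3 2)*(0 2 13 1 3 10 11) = (0 6 3 13)(1 7 12)(10 11) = [6, 7, 2, 13, 4, 5, 3, 12, 8, 9, 11, 10, 1, 0]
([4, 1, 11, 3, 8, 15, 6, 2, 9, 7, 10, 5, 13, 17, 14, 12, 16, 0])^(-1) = [17, 1, 7, 3, 0, 11, 6, 9, 4, 8, 10, 2, 15, 12, 14, 5, 16, 13]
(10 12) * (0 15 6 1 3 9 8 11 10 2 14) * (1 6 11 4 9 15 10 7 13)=(0 10 12 2 14)(1 3 15 11 7 13)(4 9 8)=[10, 3, 14, 15, 9, 5, 6, 13, 4, 8, 12, 7, 2, 1, 0, 11]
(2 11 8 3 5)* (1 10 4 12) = [0, 10, 11, 5, 12, 2, 6, 7, 3, 9, 4, 8, 1] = (1 10 4 12)(2 11 8 3 5)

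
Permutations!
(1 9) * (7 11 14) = [0, 9, 2, 3, 4, 5, 6, 11, 8, 1, 10, 14, 12, 13, 7] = (1 9)(7 11 14)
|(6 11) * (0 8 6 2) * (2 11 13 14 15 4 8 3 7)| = 12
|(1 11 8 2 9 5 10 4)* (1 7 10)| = 6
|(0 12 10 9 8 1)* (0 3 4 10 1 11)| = 9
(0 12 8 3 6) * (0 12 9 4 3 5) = (0 9 4 3 6 12 8 5) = [9, 1, 2, 6, 3, 0, 12, 7, 5, 4, 10, 11, 8]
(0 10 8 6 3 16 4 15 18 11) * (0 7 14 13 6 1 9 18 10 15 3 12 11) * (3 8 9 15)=(0 3 16 4 8 1 15 10 9 18)(6 12 11 7 14 13)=[3, 15, 2, 16, 8, 5, 12, 14, 1, 18, 9, 7, 11, 6, 13, 10, 4, 17, 0]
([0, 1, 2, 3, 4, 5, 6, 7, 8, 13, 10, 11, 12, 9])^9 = [0, 1, 2, 3, 4, 5, 6, 7, 8, 13, 10, 11, 12, 9]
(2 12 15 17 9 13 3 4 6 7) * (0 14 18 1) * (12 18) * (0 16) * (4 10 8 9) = (0 14 12 15 17 4 6 7 2 18 1 16)(3 10 8 9 13) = [14, 16, 18, 10, 6, 5, 7, 2, 9, 13, 8, 11, 15, 3, 12, 17, 0, 4, 1]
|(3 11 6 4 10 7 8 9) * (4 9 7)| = 4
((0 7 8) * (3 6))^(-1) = (0 8 7)(3 6)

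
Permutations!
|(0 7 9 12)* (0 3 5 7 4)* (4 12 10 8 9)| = 6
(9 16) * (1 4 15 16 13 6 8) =[0, 4, 2, 3, 15, 5, 8, 7, 1, 13, 10, 11, 12, 6, 14, 16, 9] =(1 4 15 16 9 13 6 8)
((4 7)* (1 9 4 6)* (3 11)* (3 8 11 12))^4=((1 9 4 7 6)(3 12)(8 11))^4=(12)(1 6 7 4 9)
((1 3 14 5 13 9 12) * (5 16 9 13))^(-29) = ((1 3 14 16 9 12))^(-29) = (1 3 14 16 9 12)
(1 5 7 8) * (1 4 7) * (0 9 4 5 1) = (0 9 4 7 8 5) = [9, 1, 2, 3, 7, 0, 6, 8, 5, 4]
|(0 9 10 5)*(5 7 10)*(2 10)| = |(0 9 5)(2 10 7)| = 3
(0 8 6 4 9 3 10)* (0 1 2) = [8, 2, 0, 10, 9, 5, 4, 7, 6, 3, 1] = (0 8 6 4 9 3 10 1 2)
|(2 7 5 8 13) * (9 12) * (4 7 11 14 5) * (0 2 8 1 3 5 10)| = 30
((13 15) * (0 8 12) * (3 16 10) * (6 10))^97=(0 8 12)(3 16 6 10)(13 15)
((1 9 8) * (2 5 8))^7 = (1 2 8 9 5) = ((1 9 2 5 8))^7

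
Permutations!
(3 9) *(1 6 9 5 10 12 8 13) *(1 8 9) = [0, 6, 2, 5, 4, 10, 1, 7, 13, 3, 12, 11, 9, 8] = (1 6)(3 5 10 12 9)(8 13)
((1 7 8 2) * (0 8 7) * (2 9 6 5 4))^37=(0 4 9 1 5 8 2 6)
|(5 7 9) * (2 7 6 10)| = |(2 7 9 5 6 10)| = 6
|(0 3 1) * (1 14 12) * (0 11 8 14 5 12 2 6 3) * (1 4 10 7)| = 12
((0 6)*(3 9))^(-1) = (0 6)(3 9)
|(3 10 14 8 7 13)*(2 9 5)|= 6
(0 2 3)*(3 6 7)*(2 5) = [5, 1, 6, 0, 4, 2, 7, 3] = (0 5 2 6 7 3)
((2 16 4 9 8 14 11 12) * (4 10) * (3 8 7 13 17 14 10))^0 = (17)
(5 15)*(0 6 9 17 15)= (0 6 9 17 15 5)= [6, 1, 2, 3, 4, 0, 9, 7, 8, 17, 10, 11, 12, 13, 14, 5, 16, 15]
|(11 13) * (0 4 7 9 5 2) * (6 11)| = |(0 4 7 9 5 2)(6 11 13)| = 6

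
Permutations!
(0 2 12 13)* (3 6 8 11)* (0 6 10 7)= (0 2 12 13 6 8 11 3 10 7)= [2, 1, 12, 10, 4, 5, 8, 0, 11, 9, 7, 3, 13, 6]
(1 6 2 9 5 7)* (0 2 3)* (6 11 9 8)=(0 2 8 6 3)(1 11 9 5 7)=[2, 11, 8, 0, 4, 7, 3, 1, 6, 5, 10, 9]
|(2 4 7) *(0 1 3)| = |(0 1 3)(2 4 7)| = 3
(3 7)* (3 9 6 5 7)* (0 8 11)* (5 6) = [8, 1, 2, 3, 4, 7, 6, 9, 11, 5, 10, 0] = (0 8 11)(5 7 9)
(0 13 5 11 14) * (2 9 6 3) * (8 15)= (0 13 5 11 14)(2 9 6 3)(8 15)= [13, 1, 9, 2, 4, 11, 3, 7, 15, 6, 10, 14, 12, 5, 0, 8]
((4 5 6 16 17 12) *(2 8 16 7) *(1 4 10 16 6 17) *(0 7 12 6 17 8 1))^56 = (0 6 4)(1 16 17)(2 10 8)(5 7 12)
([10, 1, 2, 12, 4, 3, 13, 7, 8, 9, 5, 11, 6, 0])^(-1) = [13, 1, 2, 5, 4, 10, 12, 7, 8, 9, 0, 11, 3, 6]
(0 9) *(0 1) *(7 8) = [9, 0, 2, 3, 4, 5, 6, 8, 7, 1] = (0 9 1)(7 8)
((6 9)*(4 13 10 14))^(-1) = (4 14 10 13)(6 9) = ((4 13 10 14)(6 9))^(-1)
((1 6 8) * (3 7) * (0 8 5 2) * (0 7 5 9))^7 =(0 1 9 8 6)(2 5 3 7)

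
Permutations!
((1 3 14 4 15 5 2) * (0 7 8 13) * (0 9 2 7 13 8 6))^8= ((0 13 9 2 1 3 14 4 15 5 7 6))^8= (0 15 1)(2 6 4)(3 13 5)(7 14 9)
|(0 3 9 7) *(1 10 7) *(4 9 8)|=|(0 3 8 4 9 1 10 7)|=8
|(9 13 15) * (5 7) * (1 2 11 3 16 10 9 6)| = 10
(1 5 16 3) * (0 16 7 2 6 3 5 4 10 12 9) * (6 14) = [16, 4, 14, 1, 10, 7, 3, 2, 8, 0, 12, 11, 9, 13, 6, 15, 5] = (0 16 5 7 2 14 6 3 1 4 10 12 9)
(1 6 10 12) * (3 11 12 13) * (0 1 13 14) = (0 1 6 10 14)(3 11 12 13) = [1, 6, 2, 11, 4, 5, 10, 7, 8, 9, 14, 12, 13, 3, 0]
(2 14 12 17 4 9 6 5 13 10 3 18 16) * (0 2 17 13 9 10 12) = (0 2 14)(3 18 16 17 4 10)(5 9 6)(12 13) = [2, 1, 14, 18, 10, 9, 5, 7, 8, 6, 3, 11, 13, 12, 0, 15, 17, 4, 16]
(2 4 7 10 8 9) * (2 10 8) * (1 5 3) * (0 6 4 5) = (0 6 4 7 8 9 10 2 5 3 1) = [6, 0, 5, 1, 7, 3, 4, 8, 9, 10, 2]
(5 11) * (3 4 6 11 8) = (3 4 6 11 5 8) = [0, 1, 2, 4, 6, 8, 11, 7, 3, 9, 10, 5]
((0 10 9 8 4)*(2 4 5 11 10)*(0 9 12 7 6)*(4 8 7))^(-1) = (0 6 7 9 4 12 10 11 5 8 2)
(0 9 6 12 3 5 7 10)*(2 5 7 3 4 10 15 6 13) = (0 9 13 2 5 3 7 15 6 12 4 10) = [9, 1, 5, 7, 10, 3, 12, 15, 8, 13, 0, 11, 4, 2, 14, 6]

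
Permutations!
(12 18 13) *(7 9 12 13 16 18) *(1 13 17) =(1 13 17)(7 9 12)(16 18) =[0, 13, 2, 3, 4, 5, 6, 9, 8, 12, 10, 11, 7, 17, 14, 15, 18, 1, 16]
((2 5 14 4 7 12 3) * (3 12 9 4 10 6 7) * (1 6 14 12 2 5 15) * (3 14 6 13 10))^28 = (1 10 7 4 3 12 15 13 6 9 14 5 2)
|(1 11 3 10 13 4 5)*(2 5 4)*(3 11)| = 6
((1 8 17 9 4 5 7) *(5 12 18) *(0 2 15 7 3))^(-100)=((0 2 15 7 1 8 17 9 4 12 18 5 3))^(-100)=(0 1 4 3 7 9 5 15 17 18 2 8 12)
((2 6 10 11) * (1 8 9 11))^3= ((1 8 9 11 2 6 10))^3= (1 11 10 9 6 8 2)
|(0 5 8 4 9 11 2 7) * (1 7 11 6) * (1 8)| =|(0 5 1 7)(2 11)(4 9 6 8)| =4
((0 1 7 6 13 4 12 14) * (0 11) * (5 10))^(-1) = ((0 1 7 6 13 4 12 14 11)(5 10))^(-1) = (0 11 14 12 4 13 6 7 1)(5 10)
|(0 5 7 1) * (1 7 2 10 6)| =6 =|(0 5 2 10 6 1)|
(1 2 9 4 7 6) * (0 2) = (0 2 9 4 7 6 1) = [2, 0, 9, 3, 7, 5, 1, 6, 8, 4]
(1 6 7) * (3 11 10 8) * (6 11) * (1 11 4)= (1 4)(3 6 7 11 10 8)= [0, 4, 2, 6, 1, 5, 7, 11, 3, 9, 8, 10]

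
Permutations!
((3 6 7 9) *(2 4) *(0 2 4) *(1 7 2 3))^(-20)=(1 7 9)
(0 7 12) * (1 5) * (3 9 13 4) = (0 7 12)(1 5)(3 9 13 4) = [7, 5, 2, 9, 3, 1, 6, 12, 8, 13, 10, 11, 0, 4]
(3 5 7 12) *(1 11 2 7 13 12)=(1 11 2 7)(3 5 13 12)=[0, 11, 7, 5, 4, 13, 6, 1, 8, 9, 10, 2, 3, 12]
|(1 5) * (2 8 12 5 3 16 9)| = 8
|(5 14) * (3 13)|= 2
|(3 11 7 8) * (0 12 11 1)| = 7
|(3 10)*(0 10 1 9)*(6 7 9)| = |(0 10 3 1 6 7 9)| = 7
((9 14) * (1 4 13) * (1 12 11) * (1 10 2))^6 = ((1 4 13 12 11 10 2)(9 14))^6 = (14)(1 2 10 11 12 13 4)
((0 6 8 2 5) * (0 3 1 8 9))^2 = ((0 6 9)(1 8 2 5 3))^2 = (0 9 6)(1 2 3 8 5)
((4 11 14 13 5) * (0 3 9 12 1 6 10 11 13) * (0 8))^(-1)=((0 3 9 12 1 6 10 11 14 8)(4 13 5))^(-1)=(0 8 14 11 10 6 1 12 9 3)(4 5 13)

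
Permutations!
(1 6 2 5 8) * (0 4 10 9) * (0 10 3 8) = (0 4 3 8 1 6 2 5)(9 10) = [4, 6, 5, 8, 3, 0, 2, 7, 1, 10, 9]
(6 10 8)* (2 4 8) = (2 4 8 6 10) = [0, 1, 4, 3, 8, 5, 10, 7, 6, 9, 2]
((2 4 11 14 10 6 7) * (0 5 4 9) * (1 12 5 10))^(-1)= (0 9 2 7 6 10)(1 14 11 4 5 12)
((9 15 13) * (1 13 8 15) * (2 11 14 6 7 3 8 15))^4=((15)(1 13 9)(2 11 14 6 7 3 8))^4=(15)(1 13 9)(2 7 11 3 14 8 6)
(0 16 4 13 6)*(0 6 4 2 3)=[16, 1, 3, 0, 13, 5, 6, 7, 8, 9, 10, 11, 12, 4, 14, 15, 2]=(0 16 2 3)(4 13)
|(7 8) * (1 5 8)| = 4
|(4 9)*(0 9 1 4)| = 2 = |(0 9)(1 4)|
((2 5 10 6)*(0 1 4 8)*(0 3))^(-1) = ((0 1 4 8 3)(2 5 10 6))^(-1) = (0 3 8 4 1)(2 6 10 5)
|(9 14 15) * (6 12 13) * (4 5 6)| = |(4 5 6 12 13)(9 14 15)| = 15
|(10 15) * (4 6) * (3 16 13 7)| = |(3 16 13 7)(4 6)(10 15)| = 4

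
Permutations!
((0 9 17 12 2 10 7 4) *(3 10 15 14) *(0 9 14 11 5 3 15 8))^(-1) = (0 8 2 12 17 9 4 7 10 3 5 11 15 14)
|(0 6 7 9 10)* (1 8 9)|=7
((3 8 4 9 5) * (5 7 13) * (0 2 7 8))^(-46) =((0 2 7 13 5 3)(4 9 8))^(-46) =(0 7 5)(2 13 3)(4 8 9)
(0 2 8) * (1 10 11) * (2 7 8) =(0 7 8)(1 10 11) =[7, 10, 2, 3, 4, 5, 6, 8, 0, 9, 11, 1]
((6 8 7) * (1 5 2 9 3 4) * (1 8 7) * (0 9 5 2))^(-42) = ((0 9 3 4 8 1 2 5)(6 7))^(-42) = (0 2 8 3)(1 4 9 5)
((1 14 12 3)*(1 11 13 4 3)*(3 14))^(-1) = ((1 3 11 13 4 14 12))^(-1) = (1 12 14 4 13 11 3)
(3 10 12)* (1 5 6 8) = [0, 5, 2, 10, 4, 6, 8, 7, 1, 9, 12, 11, 3] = (1 5 6 8)(3 10 12)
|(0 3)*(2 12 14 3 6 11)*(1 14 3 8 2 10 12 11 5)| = 11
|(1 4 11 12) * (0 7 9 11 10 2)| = |(0 7 9 11 12 1 4 10 2)| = 9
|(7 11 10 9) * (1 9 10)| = 4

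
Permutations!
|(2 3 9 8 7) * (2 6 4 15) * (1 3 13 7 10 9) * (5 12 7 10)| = |(1 3)(2 13 10 9 8 5 12 7 6 4 15)| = 22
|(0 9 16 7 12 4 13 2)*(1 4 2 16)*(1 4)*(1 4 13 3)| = 21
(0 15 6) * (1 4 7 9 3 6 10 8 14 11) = (0 15 10 8 14 11 1 4 7 9 3 6) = [15, 4, 2, 6, 7, 5, 0, 9, 14, 3, 8, 1, 12, 13, 11, 10]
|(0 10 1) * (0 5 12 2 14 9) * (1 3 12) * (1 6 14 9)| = |(0 10 3 12 2 9)(1 5 6 14)| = 12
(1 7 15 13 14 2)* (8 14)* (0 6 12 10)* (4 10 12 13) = [6, 7, 1, 3, 10, 5, 13, 15, 14, 9, 0, 11, 12, 8, 2, 4] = (0 6 13 8 14 2 1 7 15 4 10)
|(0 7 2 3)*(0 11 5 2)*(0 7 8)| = 4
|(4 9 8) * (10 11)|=6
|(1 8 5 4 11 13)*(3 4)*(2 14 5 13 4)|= |(1 8 13)(2 14 5 3)(4 11)|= 12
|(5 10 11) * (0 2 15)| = |(0 2 15)(5 10 11)| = 3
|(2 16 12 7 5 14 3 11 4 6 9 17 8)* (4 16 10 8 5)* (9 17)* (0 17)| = |(0 17 5 14 3 11 16 12 7 4 6)(2 10 8)| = 33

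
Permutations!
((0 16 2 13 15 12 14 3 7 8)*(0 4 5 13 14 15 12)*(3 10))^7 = ((0 16 2 14 10 3 7 8 4 5 13 12 15))^7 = (0 8 16 4 2 5 14 13 10 12 3 15 7)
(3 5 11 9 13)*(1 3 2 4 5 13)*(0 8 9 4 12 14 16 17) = (0 8 9 1 3 13 2 12 14 16 17)(4 5 11) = [8, 3, 12, 13, 5, 11, 6, 7, 9, 1, 10, 4, 14, 2, 16, 15, 17, 0]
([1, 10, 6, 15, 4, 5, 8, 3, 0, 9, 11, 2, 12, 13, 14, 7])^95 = (0 2 1 6 10 8 11)(3 7 15)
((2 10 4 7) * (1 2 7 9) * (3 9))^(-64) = ((1 2 10 4 3 9))^(-64) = (1 10 3)(2 4 9)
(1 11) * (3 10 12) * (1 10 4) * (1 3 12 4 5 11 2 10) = (12)(1 2 10 4 3 5 11) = [0, 2, 10, 5, 3, 11, 6, 7, 8, 9, 4, 1, 12]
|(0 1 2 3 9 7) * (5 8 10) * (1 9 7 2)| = |(0 9 2 3 7)(5 8 10)| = 15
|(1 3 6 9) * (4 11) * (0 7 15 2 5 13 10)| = 28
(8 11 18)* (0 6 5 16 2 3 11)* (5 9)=[6, 1, 3, 11, 4, 16, 9, 7, 0, 5, 10, 18, 12, 13, 14, 15, 2, 17, 8]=(0 6 9 5 16 2 3 11 18 8)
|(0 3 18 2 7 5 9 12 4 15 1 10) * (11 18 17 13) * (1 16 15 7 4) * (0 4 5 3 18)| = |(0 18 2 5 9 12 1 10 4 7 3 17 13 11)(15 16)| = 14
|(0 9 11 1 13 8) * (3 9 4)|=|(0 4 3 9 11 1 13 8)|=8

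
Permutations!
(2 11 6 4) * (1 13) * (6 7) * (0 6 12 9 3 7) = [6, 13, 11, 7, 2, 5, 4, 12, 8, 3, 10, 0, 9, 1] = (0 6 4 2 11)(1 13)(3 7 12 9)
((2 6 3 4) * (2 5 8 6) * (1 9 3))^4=((1 9 3 4 5 8 6))^4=(1 5 9 8 3 6 4)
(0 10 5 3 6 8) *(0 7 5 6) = (0 10 6 8 7 5 3) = [10, 1, 2, 0, 4, 3, 8, 5, 7, 9, 6]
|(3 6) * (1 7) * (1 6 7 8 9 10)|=12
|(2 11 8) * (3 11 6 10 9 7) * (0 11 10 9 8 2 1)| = |(0 11 2 6 9 7 3 10 8 1)| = 10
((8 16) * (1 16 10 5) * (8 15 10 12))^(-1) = ((1 16 15 10 5)(8 12))^(-1) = (1 5 10 15 16)(8 12)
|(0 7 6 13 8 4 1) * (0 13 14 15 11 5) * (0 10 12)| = 36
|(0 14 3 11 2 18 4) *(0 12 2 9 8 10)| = |(0 14 3 11 9 8 10)(2 18 4 12)| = 28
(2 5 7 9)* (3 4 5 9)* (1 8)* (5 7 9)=(1 8)(2 5 9)(3 4 7)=[0, 8, 5, 4, 7, 9, 6, 3, 1, 2]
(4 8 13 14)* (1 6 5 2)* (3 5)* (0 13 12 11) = (0 13 14 4 8 12 11)(1 6 3 5 2) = [13, 6, 1, 5, 8, 2, 3, 7, 12, 9, 10, 0, 11, 14, 4]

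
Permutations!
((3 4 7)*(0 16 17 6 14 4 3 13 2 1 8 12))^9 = ((0 16 17 6 14 4 7 13 2 1 8 12))^9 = (0 1 7 6)(2 4 17 12)(8 13 14 16)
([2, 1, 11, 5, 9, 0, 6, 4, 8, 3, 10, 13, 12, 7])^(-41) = (0 7 5 13 3 11 9 2 4)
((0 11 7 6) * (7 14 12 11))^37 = (0 7 6)(11 14 12)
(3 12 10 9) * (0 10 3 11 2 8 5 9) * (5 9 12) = (0 10)(2 8 9 11)(3 5 12) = [10, 1, 8, 5, 4, 12, 6, 7, 9, 11, 0, 2, 3]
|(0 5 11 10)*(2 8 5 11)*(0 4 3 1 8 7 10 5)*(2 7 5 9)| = 11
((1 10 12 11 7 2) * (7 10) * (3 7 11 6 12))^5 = (1 2 7 3 10 11)(6 12)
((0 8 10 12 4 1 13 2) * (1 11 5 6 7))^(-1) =(0 2 13 1 7 6 5 11 4 12 10 8)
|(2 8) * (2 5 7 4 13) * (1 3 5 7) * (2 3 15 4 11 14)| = 30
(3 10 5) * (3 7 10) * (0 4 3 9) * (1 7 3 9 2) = (0 4 9)(1 7 10 5 3 2) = [4, 7, 1, 2, 9, 3, 6, 10, 8, 0, 5]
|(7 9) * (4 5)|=2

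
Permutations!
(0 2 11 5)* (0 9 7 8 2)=(2 11 5 9 7 8)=[0, 1, 11, 3, 4, 9, 6, 8, 2, 7, 10, 5]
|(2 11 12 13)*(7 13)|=5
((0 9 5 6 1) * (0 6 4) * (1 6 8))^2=((0 9 5 4)(1 8))^2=(0 5)(4 9)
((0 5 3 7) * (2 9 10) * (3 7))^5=(0 7 5)(2 10 9)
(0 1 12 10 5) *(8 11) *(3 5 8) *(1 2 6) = [2, 12, 6, 5, 4, 0, 1, 7, 11, 9, 8, 3, 10] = (0 2 6 1 12 10 8 11 3 5)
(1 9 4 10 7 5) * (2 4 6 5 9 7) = (1 7 9 6 5)(2 4 10) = [0, 7, 4, 3, 10, 1, 5, 9, 8, 6, 2]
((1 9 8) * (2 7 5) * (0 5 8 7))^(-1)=(0 2 5)(1 8 7 9)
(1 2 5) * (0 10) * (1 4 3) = (0 10)(1 2 5 4 3) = [10, 2, 5, 1, 3, 4, 6, 7, 8, 9, 0]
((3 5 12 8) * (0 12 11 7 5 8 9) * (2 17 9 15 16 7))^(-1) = (0 9 17 2 11 5 7 16 15 12)(3 8) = ((0 12 15 16 7 5 11 2 17 9)(3 8))^(-1)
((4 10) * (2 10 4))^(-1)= (2 10)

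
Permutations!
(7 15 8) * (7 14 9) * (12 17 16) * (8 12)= (7 15 12 17 16 8 14 9)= [0, 1, 2, 3, 4, 5, 6, 15, 14, 7, 10, 11, 17, 13, 9, 12, 8, 16]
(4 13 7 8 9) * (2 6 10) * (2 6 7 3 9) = [0, 1, 7, 9, 13, 5, 10, 8, 2, 4, 6, 11, 12, 3] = (2 7 8)(3 9 4 13)(6 10)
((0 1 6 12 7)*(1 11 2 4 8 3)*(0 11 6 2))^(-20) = (12)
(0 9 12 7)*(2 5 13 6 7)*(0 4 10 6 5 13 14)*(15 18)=(0 9 12 2 13 5 14)(4 10 6 7)(15 18)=[9, 1, 13, 3, 10, 14, 7, 4, 8, 12, 6, 11, 2, 5, 0, 18, 16, 17, 15]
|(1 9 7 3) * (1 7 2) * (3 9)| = 5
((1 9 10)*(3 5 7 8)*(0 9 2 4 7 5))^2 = (0 10 2 7 3 9 1 4 8)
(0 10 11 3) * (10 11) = (0 11 3) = [11, 1, 2, 0, 4, 5, 6, 7, 8, 9, 10, 3]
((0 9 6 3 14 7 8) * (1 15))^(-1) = (0 8 7 14 3 6 9)(1 15)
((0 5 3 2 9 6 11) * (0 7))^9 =((0 5 3 2 9 6 11 7))^9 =(0 5 3 2 9 6 11 7)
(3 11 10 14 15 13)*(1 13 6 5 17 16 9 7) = (1 13 3 11 10 14 15 6 5 17 16 9 7) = [0, 13, 2, 11, 4, 17, 5, 1, 8, 7, 14, 10, 12, 3, 15, 6, 9, 16]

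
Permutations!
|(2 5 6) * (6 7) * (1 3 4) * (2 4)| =7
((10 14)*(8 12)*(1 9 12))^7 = ((1 9 12 8)(10 14))^7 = (1 8 12 9)(10 14)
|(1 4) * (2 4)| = |(1 2 4)| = 3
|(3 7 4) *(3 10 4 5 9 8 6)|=|(3 7 5 9 8 6)(4 10)|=6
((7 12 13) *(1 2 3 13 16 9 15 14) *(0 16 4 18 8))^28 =((0 16 9 15 14 1 2 3 13 7 12 4 18 8))^28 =(18)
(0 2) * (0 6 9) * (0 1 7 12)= (0 2 6 9 1 7 12)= [2, 7, 6, 3, 4, 5, 9, 12, 8, 1, 10, 11, 0]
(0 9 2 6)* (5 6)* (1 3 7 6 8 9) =[1, 3, 5, 7, 4, 8, 0, 6, 9, 2] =(0 1 3 7 6)(2 5 8 9)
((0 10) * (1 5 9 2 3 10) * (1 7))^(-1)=(0 10 3 2 9 5 1 7)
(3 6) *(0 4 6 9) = (0 4 6 3 9) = [4, 1, 2, 9, 6, 5, 3, 7, 8, 0]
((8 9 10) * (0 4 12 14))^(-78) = (0 12)(4 14)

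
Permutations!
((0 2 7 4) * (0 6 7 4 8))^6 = (8)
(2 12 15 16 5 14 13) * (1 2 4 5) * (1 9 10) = (1 2 12 15 16 9 10)(4 5 14 13) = [0, 2, 12, 3, 5, 14, 6, 7, 8, 10, 1, 11, 15, 4, 13, 16, 9]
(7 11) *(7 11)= (11)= [0, 1, 2, 3, 4, 5, 6, 7, 8, 9, 10, 11]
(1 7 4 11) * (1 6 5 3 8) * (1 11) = (1 7 4)(3 8 11 6 5) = [0, 7, 2, 8, 1, 3, 5, 4, 11, 9, 10, 6]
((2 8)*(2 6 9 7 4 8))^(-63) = (4 6 7 8 9)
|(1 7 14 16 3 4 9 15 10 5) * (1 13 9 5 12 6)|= |(1 7 14 16 3 4 5 13 9 15 10 12 6)|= 13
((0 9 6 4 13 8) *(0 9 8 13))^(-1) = (13)(0 4 6 9 8)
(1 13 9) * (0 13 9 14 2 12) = [13, 9, 12, 3, 4, 5, 6, 7, 8, 1, 10, 11, 0, 14, 2] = (0 13 14 2 12)(1 9)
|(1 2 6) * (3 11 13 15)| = 12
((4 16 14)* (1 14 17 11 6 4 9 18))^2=(1 9)(4 17 6 16 11)(14 18)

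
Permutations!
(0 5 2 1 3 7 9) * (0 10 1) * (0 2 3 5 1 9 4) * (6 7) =(0 1 5 3 6 7 4)(9 10) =[1, 5, 2, 6, 0, 3, 7, 4, 8, 10, 9]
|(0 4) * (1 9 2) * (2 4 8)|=|(0 8 2 1 9 4)|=6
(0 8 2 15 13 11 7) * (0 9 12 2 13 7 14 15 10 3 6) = (0 8 13 11 14 15 7 9 12 2 10 3 6) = [8, 1, 10, 6, 4, 5, 0, 9, 13, 12, 3, 14, 2, 11, 15, 7]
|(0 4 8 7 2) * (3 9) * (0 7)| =6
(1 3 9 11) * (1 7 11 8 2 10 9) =[0, 3, 10, 1, 4, 5, 6, 11, 2, 8, 9, 7] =(1 3)(2 10 9 8)(7 11)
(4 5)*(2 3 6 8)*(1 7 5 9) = (1 7 5 4 9)(2 3 6 8) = [0, 7, 3, 6, 9, 4, 8, 5, 2, 1]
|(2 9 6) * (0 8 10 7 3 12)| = 6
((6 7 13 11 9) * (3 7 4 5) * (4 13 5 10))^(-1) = (3 5 7)(4 10)(6 9 11 13)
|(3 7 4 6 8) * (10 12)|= 10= |(3 7 4 6 8)(10 12)|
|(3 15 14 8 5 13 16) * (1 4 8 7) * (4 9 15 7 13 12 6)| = |(1 9 15 14 13 16 3 7)(4 8 5 12 6)| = 40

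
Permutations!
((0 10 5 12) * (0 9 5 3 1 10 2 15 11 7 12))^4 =((0 2 15 11 7 12 9 5)(1 10 3))^4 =(0 7)(1 10 3)(2 12)(5 11)(9 15)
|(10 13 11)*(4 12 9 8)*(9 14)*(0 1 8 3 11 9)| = |(0 1 8 4 12 14)(3 11 10 13 9)| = 30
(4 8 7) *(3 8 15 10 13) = (3 8 7 4 15 10 13) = [0, 1, 2, 8, 15, 5, 6, 4, 7, 9, 13, 11, 12, 3, 14, 10]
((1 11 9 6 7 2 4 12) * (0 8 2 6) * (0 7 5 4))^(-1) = (0 2 8)(1 12 4 5 6 7 9 11)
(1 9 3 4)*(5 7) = [0, 9, 2, 4, 1, 7, 6, 5, 8, 3] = (1 9 3 4)(5 7)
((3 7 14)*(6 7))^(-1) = (3 14 7 6)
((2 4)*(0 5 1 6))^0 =(6)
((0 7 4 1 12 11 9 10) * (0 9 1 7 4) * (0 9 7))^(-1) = (0 4)(1 11 12)(7 10 9)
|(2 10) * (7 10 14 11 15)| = 6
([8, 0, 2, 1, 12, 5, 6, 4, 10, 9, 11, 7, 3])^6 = (0 12 11)(1 4 10)(3 7 8)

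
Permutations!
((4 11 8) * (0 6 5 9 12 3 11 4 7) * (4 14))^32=((0 6 5 9 12 3 11 8 7)(4 14))^32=(14)(0 3 6 11 5 8 9 7 12)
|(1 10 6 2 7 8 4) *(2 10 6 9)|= 8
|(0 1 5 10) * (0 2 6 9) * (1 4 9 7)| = 6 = |(0 4 9)(1 5 10 2 6 7)|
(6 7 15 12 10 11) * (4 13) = [0, 1, 2, 3, 13, 5, 7, 15, 8, 9, 11, 6, 10, 4, 14, 12] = (4 13)(6 7 15 12 10 11)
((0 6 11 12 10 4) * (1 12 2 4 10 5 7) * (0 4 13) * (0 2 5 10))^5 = (0 1 11 10 7 6 12 5)(2 13)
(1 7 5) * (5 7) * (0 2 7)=[2, 5, 7, 3, 4, 1, 6, 0]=(0 2 7)(1 5)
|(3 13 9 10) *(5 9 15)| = 6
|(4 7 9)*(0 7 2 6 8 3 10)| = 9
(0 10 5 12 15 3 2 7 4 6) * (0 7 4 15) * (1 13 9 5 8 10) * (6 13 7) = (0 1 7 15 3 2 4 13 9 5 12)(8 10) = [1, 7, 4, 2, 13, 12, 6, 15, 10, 5, 8, 11, 0, 9, 14, 3]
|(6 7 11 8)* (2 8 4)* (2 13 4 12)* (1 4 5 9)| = 30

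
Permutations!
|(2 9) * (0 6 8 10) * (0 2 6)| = |(2 9 6 8 10)| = 5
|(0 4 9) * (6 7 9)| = |(0 4 6 7 9)| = 5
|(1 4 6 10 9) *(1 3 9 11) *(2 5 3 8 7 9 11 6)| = |(1 4 2 5 3 11)(6 10)(7 9 8)| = 6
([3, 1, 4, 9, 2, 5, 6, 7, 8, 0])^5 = [9, 1, 4, 0, 2, 5, 6, 7, 8, 3]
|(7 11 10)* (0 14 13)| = |(0 14 13)(7 11 10)| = 3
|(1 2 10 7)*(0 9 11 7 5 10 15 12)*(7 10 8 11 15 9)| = 28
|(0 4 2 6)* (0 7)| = 5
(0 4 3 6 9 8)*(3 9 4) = (0 3 6 4 9 8) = [3, 1, 2, 6, 9, 5, 4, 7, 0, 8]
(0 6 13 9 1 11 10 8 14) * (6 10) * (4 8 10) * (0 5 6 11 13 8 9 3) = [4, 13, 2, 0, 9, 6, 8, 7, 14, 1, 10, 11, 12, 3, 5] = (0 4 9 1 13 3)(5 6 8 14)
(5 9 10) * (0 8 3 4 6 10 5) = (0 8 3 4 6 10)(5 9) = [8, 1, 2, 4, 6, 9, 10, 7, 3, 5, 0]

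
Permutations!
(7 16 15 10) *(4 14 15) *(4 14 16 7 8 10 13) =(4 16 14 15 13)(8 10) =[0, 1, 2, 3, 16, 5, 6, 7, 10, 9, 8, 11, 12, 4, 15, 13, 14]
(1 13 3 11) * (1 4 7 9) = (1 13 3 11 4 7 9) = [0, 13, 2, 11, 7, 5, 6, 9, 8, 1, 10, 4, 12, 3]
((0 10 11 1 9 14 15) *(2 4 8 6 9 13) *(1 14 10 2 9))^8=(0 10 6)(1 2 11)(4 14 13)(8 15 9)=((0 2 4 8 6 1 13 9 10 11 14 15))^8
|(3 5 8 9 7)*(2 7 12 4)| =|(2 7 3 5 8 9 12 4)| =8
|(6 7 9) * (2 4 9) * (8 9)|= |(2 4 8 9 6 7)|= 6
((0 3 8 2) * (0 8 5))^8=(8)(0 5 3)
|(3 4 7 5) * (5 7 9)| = |(3 4 9 5)| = 4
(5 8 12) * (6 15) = (5 8 12)(6 15) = [0, 1, 2, 3, 4, 8, 15, 7, 12, 9, 10, 11, 5, 13, 14, 6]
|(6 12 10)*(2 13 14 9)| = 12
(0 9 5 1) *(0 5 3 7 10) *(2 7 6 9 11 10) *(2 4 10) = (0 11 2 7 4 10)(1 5)(3 6 9) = [11, 5, 7, 6, 10, 1, 9, 4, 8, 3, 0, 2]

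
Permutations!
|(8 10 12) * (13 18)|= |(8 10 12)(13 18)|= 6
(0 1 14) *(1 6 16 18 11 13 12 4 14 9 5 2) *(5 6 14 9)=[14, 5, 1, 3, 9, 2, 16, 7, 8, 6, 10, 13, 4, 12, 0, 15, 18, 17, 11]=(0 14)(1 5 2)(4 9 6 16 18 11 13 12)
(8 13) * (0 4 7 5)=(0 4 7 5)(8 13)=[4, 1, 2, 3, 7, 0, 6, 5, 13, 9, 10, 11, 12, 8]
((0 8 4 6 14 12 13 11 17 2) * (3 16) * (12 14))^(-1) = ((0 8 4 6 12 13 11 17 2)(3 16))^(-1) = (0 2 17 11 13 12 6 4 8)(3 16)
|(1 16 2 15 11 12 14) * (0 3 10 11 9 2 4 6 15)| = |(0 3 10 11 12 14 1 16 4 6 15 9 2)| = 13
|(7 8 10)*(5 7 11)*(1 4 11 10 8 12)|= |(1 4 11 5 7 12)|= 6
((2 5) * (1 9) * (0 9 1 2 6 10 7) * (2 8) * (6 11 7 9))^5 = ((0 6 10 9 8 2 5 11 7))^5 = (0 2 6 5 10 11 9 7 8)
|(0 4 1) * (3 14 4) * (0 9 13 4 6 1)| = 8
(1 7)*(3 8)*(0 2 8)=(0 2 8 3)(1 7)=[2, 7, 8, 0, 4, 5, 6, 1, 3]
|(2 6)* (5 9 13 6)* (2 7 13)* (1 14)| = |(1 14)(2 5 9)(6 7 13)| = 6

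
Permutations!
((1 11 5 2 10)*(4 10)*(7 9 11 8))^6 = ((1 8 7 9 11 5 2 4 10))^6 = (1 2 9)(4 11 8)(5 7 10)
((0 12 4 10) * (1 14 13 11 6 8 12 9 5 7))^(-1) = ((0 9 5 7 1 14 13 11 6 8 12 4 10))^(-1) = (0 10 4 12 8 6 11 13 14 1 7 5 9)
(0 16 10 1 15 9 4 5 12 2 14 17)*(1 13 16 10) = (0 10 13 16 1 15 9 4 5 12 2 14 17) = [10, 15, 14, 3, 5, 12, 6, 7, 8, 4, 13, 11, 2, 16, 17, 9, 1, 0]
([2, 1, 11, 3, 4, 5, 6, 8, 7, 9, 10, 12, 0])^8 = (12)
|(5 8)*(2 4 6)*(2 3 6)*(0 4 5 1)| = 6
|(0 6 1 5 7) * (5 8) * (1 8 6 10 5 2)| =|(0 10 5 7)(1 6 8 2)| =4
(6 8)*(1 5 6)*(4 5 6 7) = (1 6 8)(4 5 7) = [0, 6, 2, 3, 5, 7, 8, 4, 1]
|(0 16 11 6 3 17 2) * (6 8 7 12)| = 10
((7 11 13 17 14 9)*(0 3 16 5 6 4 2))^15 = (0 3 16 5 6 4 2)(7 17)(9 13)(11 14)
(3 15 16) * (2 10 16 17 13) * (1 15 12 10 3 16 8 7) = (1 15 17 13 2 3 12 10 8 7) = [0, 15, 3, 12, 4, 5, 6, 1, 7, 9, 8, 11, 10, 2, 14, 17, 16, 13]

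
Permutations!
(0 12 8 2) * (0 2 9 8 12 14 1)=(0 14 1)(8 9)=[14, 0, 2, 3, 4, 5, 6, 7, 9, 8, 10, 11, 12, 13, 1]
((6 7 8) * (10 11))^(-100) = ((6 7 8)(10 11))^(-100) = (11)(6 8 7)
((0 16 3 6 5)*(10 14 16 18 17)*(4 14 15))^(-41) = (0 10 14 6 18 15 16 5 17 4 3)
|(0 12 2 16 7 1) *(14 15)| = 6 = |(0 12 2 16 7 1)(14 15)|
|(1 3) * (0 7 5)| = 6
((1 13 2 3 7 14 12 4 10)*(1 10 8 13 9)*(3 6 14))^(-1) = (1 9)(2 13 8 4 12 14 6)(3 7)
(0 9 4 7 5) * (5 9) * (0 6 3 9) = [5, 1, 2, 9, 7, 6, 3, 0, 8, 4] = (0 5 6 3 9 4 7)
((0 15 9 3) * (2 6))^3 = ((0 15 9 3)(2 6))^3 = (0 3 9 15)(2 6)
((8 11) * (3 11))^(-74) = (3 11 8)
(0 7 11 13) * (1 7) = (0 1 7 11 13) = [1, 7, 2, 3, 4, 5, 6, 11, 8, 9, 10, 13, 12, 0]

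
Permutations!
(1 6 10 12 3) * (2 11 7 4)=(1 6 10 12 3)(2 11 7 4)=[0, 6, 11, 1, 2, 5, 10, 4, 8, 9, 12, 7, 3]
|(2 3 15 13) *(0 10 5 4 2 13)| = |(0 10 5 4 2 3 15)| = 7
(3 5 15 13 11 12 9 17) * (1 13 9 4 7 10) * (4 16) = (1 13 11 12 16 4 7 10)(3 5 15 9 17) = [0, 13, 2, 5, 7, 15, 6, 10, 8, 17, 1, 12, 16, 11, 14, 9, 4, 3]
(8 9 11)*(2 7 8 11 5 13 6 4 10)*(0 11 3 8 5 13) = (0 11 3 8 9 13 6 4 10 2 7 5) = [11, 1, 7, 8, 10, 0, 4, 5, 9, 13, 2, 3, 12, 6]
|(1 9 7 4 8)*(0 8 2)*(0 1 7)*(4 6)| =8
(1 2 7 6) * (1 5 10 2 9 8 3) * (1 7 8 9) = (2 8 3 7 6 5 10) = [0, 1, 8, 7, 4, 10, 5, 6, 3, 9, 2]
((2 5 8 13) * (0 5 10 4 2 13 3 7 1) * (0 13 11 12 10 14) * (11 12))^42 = (0 13)(1 14)(2 7)(3 4)(5 12)(8 10)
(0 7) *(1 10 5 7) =[1, 10, 2, 3, 4, 7, 6, 0, 8, 9, 5] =(0 1 10 5 7)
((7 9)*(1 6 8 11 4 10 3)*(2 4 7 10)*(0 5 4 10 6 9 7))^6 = ((0 5 4 2 10 3 1 9 6 8 11))^6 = (0 1 5 9 4 6 2 8 10 11 3)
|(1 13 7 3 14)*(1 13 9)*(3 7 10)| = 4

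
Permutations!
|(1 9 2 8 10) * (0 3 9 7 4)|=9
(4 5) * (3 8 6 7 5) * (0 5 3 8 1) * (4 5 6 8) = (8)(0 6 7 3 1) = [6, 0, 2, 1, 4, 5, 7, 3, 8]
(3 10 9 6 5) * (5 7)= (3 10 9 6 7 5)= [0, 1, 2, 10, 4, 3, 7, 5, 8, 6, 9]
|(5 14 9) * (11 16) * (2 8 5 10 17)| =|(2 8 5 14 9 10 17)(11 16)| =14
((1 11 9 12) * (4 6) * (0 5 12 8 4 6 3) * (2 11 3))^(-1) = ((0 5 12 1 3)(2 11 9 8 4))^(-1) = (0 3 1 12 5)(2 4 8 9 11)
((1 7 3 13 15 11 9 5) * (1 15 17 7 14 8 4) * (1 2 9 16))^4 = (17)(1 2 11 8 5)(4 15 14 9 16)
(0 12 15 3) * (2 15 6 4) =(0 12 6 4 2 15 3) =[12, 1, 15, 0, 2, 5, 4, 7, 8, 9, 10, 11, 6, 13, 14, 3]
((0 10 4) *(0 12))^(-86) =(0 4)(10 12)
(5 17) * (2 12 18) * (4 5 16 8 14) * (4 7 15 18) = (2 12 4 5 17 16 8 14 7 15 18) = [0, 1, 12, 3, 5, 17, 6, 15, 14, 9, 10, 11, 4, 13, 7, 18, 8, 16, 2]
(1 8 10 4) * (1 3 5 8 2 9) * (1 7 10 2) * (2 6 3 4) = (2 9 7 10)(3 5 8 6) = [0, 1, 9, 5, 4, 8, 3, 10, 6, 7, 2]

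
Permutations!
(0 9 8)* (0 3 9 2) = (0 2)(3 9 8) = [2, 1, 0, 9, 4, 5, 6, 7, 3, 8]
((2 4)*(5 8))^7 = ((2 4)(5 8))^7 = (2 4)(5 8)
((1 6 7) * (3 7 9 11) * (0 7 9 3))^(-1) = (0 11 9 3 6 1 7)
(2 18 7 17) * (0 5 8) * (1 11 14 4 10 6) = (0 5 8)(1 11 14 4 10 6)(2 18 7 17) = [5, 11, 18, 3, 10, 8, 1, 17, 0, 9, 6, 14, 12, 13, 4, 15, 16, 2, 7]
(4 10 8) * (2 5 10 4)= [0, 1, 5, 3, 4, 10, 6, 7, 2, 9, 8]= (2 5 10 8)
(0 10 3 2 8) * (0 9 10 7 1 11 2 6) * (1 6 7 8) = (0 8 9 10 3 7 6)(1 11 2) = [8, 11, 1, 7, 4, 5, 0, 6, 9, 10, 3, 2]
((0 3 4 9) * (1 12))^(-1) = (0 9 4 3)(1 12)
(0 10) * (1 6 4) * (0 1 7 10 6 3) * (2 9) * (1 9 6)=(0 1 3)(2 6 4 7 10 9)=[1, 3, 6, 0, 7, 5, 4, 10, 8, 2, 9]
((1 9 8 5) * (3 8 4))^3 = ((1 9 4 3 8 5))^3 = (1 3)(4 5)(8 9)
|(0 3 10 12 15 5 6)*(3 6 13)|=|(0 6)(3 10 12 15 5 13)|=6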